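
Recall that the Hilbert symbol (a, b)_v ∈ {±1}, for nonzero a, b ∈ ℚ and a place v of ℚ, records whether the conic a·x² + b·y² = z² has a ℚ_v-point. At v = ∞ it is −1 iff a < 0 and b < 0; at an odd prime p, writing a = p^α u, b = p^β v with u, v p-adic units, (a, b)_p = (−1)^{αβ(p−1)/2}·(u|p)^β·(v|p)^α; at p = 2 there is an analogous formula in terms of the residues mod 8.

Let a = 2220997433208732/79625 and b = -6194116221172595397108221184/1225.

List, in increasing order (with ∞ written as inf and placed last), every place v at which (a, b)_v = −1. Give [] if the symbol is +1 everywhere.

[2, 3, 23, 29]

Mod squares: a ≡ 5655, b ≡ -69. Check v ∈ {∞, 2, 3, 5, 7, 13, 19, 23, 29, 41, 47}.
v=7: a=7^-2·(≡3), b=7^-2·(≡4) mod 7; (3|7)=-1, (4|7)=+1; (−1)^{-2·-2·3}·(-1)^-2·(+1)^-2 = +1.
v=∞: 5655 > 0 and -69 < 0  ⇒  (a,b)_∞ = +1.
v=47: a=47^2·(≡19), b=47^6·(≡4) mod 47; (19|47)=-1, (4|47)=+1; (−1)^{2·6·23}·(-1)^6·(+1)^2 = +1.
v=13: a=13^-1·(≡11), b=13^2·(≡10) mod 13; (11|13)=-1, (10|13)=+1; (−1)^{-1·2·6}·(-1)^2·(+1)^-1 = +1.
v=19: a=19^2·(≡8), b=19^0·(≡16) mod 19; (8|19)=-1, (16|19)=+1; (−1)^{2·0·9}·(-1)^0·(+1)^2 = +1.
v=23: a=23^2·(≡10), b=23^1·(≡10) mod 23; (10|23)=-1, (10|23)=-1; (−1)^{2·1·11}·(-1)^1·(-1)^2 = -1.
v=2: v_2(a)=2, v_2(b)=8; units ≡ 7, 3 (mod 8); ε·ε+αω+βω = 1·1+2·1+8·0 ≡ 1  ⇒  (a,b)_2 = -1.
v=41: a=41^2·(≡35), b=41^4·(≡34) mod 41; (35|41)=-1, (34|41)=-1; (−1)^{2·4·20}·(-1)^4·(-1)^2 = +1.
v=5: a=5^-3·(≡1), b=5^-2·(≡4) mod 5; (1|5)=+1, (4|5)=+1; (−1)^{-3·-2·2}·(+1)^-2·(+1)^-3 = +1.
v=3: a=3^3·(≡1), b=3^5·(≡1) mod 3; (1|3)=+1, (1|3)=+1; (−1)^{3·5·1}·(+1)^5·(+1)^3 = -1.
v=29: a=29^1·(≡8), b=29^2·(≡21) mod 29; (8|29)=-1, (21|29)=-1; (−1)^{1·2·14}·(-1)^2·(-1)^1 = -1.
(5655, -69 / ℚ) ramifies at {2, 3, 23, 29}: a division algebra.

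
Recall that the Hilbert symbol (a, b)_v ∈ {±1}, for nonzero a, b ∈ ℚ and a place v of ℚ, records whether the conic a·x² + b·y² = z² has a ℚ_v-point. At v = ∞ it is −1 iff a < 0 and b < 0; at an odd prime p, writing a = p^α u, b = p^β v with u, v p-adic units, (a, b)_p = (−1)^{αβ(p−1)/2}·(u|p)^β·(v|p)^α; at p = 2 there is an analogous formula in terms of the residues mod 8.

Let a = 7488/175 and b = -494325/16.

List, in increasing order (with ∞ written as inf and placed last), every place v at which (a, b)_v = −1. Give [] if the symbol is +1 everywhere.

Mod squares: a ≡ 91, b ≡ -13. Check v ∈ {∞, 2, 3, 5, 7, 13}.
v=∞: 91 > 0 and -13 < 0  ⇒  (a,b)_∞ = +1.
v=7: a=7^-1·(≡3), b=7^0·(≡4) mod 7; (3|7)=-1, (4|7)=+1; (−1)^{-1·0·3}·(-1)^0·(+1)^-1 = +1.
v=2: v_2(a)=6, v_2(b)=-4; units ≡ 3, 3 (mod 8); ε·ε+αω+βω = 1·1+6·1+-4·1 ≡ 1  ⇒  (a,b)_2 = -1.
v=5: a=5^-2·(≡4), b=5^2·(≡2) mod 5; (4|5)=+1, (2|5)=-1; (−1)^{-2·2·2}·(+1)^2·(-1)^-2 = +1.
v=13: a=13^1·(≡5), b=13^3·(≡3) mod 13; (5|13)=-1, (3|13)=+1; (−1)^{1·3·6}·(-1)^3·(+1)^1 = -1.
v=3: a=3^2·(≡1), b=3^2·(≡2) mod 3; (1|3)=+1, (2|3)=-1; (−1)^{2·2·1}·(+1)^2·(-1)^2 = +1.
(91, -13 / ℚ) ramifies at {2, 13}: a division algebra.

[2, 13]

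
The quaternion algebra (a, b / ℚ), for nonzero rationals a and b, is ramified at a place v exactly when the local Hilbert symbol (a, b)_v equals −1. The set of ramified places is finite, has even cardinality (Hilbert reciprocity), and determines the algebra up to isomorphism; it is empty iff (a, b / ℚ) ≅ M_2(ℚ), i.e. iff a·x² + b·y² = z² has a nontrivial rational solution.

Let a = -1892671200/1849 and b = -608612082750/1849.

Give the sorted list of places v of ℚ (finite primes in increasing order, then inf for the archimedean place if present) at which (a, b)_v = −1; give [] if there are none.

(a, b) ≡ (-238, -510) mod (ℚ^×)²; places V = {2, 3, 5, 7, 17, 43, 47, ∞}.
(a,b)_3: α=2, u≡2; β=3, v≡1 (mod 3); (2|3)=-1, (1|3)=+1; sign (−1)^0·-1^3·+1^2 = -1.
(a,b)_2: α=5, β=1; u≡1, v≡1 (mod 8); ε(u)ε(v)=0·0, αω(v)=5·0, βω(u)=1·0; sum ≡ 0  ⇒  +1.
(a,b)_7: α=1, u≡1; β=4, v≡4 (mod 7); (1|7)=+1, (4|7)=+1; sign (−1)^0·+1^4·+1^1 = +1.
(a,b)_43: α=-2, u≡30; β=-2, v≡31 (mod 43); (30|43)=-1, (31|43)=+1; sign (−1)^0·-1^-2·+1^-2 = +1.
(a,b)_17: α=1, u≡14; β=1, v≡16 (mod 17); (14|17)=-1, (16|17)=+1; sign (−1)^0·-1^1·+1^1 = -1.
(a,b)_5: α=2, u≡3; β=3, v≡2 (mod 5); (3|5)=-1, (2|5)=-1; sign (−1)^0·-1^3·-1^2 = -1.
(a,b)_∞: sgn(-238)=−, sgn(-510)=−, so -1.
(a,b)_47: α=2, u≡30; β=2, v≡6 (mod 47); (30|47)=-1, (6|47)=+1; sign (−1)^0·-1^2·+1^2 = +1.
(-238, -510 / ℚ) ramifies at {3, 5, 17, ∞}: a division algebra.

[3, 5, 17, inf]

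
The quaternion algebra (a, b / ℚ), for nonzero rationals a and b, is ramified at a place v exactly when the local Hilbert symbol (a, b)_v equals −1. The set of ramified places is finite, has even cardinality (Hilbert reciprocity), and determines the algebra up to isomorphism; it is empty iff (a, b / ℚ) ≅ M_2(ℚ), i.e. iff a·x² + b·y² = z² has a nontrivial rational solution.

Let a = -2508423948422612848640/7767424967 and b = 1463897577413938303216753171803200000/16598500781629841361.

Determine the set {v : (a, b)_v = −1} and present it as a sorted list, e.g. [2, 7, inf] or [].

[29, 37]

(a, b) ≡ (-4255, 10730) mod (ℚ^×)²; places V = {2, 3, 5, 7, 11, 17, 23, 29, 37, 43, 47, ∞}.
(a,b)_∞: sgn(-4255)=−, sgn(10730)=+, so +1.
(a,b)_47: α=-2, u≡23; β=-2, v≡6 (mod 47); (23|47)=-1, (6|47)=+1; sign (−1)^0·-1^-2·+1^-2 = +1.
(a,b)_2: α=12, β=9; u≡1, v≡5 (mod 8); ε(u)ε(v)=0·0, αω(v)=12·1, βω(u)=9·0; sum ≡ 0  ⇒  +1.
(a,b)_11: α=0, u≡2; β=2, v≡3 (mod 11); (2|11)=-1, (3|11)=+1; sign (−1)^0·-1^2·+1^0 = +1.
(a,b)_43: α=4, u≡18; β=6, v≡4 (mod 43); (18|43)=-1, (4|43)=+1; sign (−1)^0·-1^6·+1^4 = +1.
(a,b)_7: α=0, u≡2; β=-2, v≡3 (mod 7); (2|7)=+1, (3|7)=-1; sign (−1)^0·+1^-2·-1^0 = +1.
(a,b)_29: α=4, u≡14; β=7, v≡7 (mod 29); (14|29)=-1, (7|29)=+1; sign (−1)^0·-1^7·+1^4 = -1.
(a,b)_3: α=0, u≡2; β=-8, v≡2 (mod 3); (2|3)=-1, (2|3)=-1; sign (−1)^0·-1^-8·-1^0 = +1.
(a,b)_5: α=1, u≡1; β=5, v≡4 (mod 5); (1|5)=+1, (4|5)=+1; sign (−1)^0·+1^5·+1^1 = +1.
(a,b)_37: α=3, u≡11; β=5, v≡15 (mod 37); (11|37)=+1, (15|37)=-1; sign (−1)^0·+1^5·-1^3 = -1.
(a,b)_17: α=-2, u≡6; β=-4, v≡6 (mod 17); (6|17)=-1, (6|17)=-1; sign (−1)^0·-1^-4·-1^-2 = +1.
(a,b)_23: α=-3, u≡5; β=-4, v≡12 (mod 23); (5|23)=-1, (12|23)=+1; sign (−1)^0·-1^-4·+1^-3 = +1.
(-4255, 10730 / ℚ) ramifies at {29, 37}: a division algebra.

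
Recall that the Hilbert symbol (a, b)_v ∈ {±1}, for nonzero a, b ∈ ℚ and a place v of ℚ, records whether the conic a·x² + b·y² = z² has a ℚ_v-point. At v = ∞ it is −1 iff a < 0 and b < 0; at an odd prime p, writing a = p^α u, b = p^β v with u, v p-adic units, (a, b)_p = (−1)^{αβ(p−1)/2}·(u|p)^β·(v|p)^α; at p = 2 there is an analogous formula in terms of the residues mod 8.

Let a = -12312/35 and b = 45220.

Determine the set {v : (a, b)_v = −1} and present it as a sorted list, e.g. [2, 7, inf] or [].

[7, 19]

(a, b) ≡ (-1330, 11305) mod (ℚ^×)²; places V = {2, 3, 5, 7, 17, 19, ∞}.
(a,b)_7: α=-1, u≡3; β=1, v≡6 (mod 7); (3|7)=-1, (6|7)=-1; sign (−1)^1·-1^1·-1^-1 = -1.
(a,b)_19: α=1, u≡7; β=1, v≡5 (mod 19); (7|19)=+1, (5|19)=+1; sign (−1)^1·+1^1·+1^1 = -1.
(a,b)_17: α=0, u≡13; β=1, v≡8 (mod 17); (13|17)=+1, (8|17)=+1; sign (−1)^0·+1^1·+1^0 = +1.
(a,b)_∞: sgn(-1330)=−, sgn(11305)=+, so +1.
(a,b)_3: α=4, u≡2; β=0, v≡1 (mod 3); (2|3)=-1, (1|3)=+1; sign (−1)^0·-1^0·+1^4 = +1.
(a,b)_5: α=-1, u≡4; β=1, v≡4 (mod 5); (4|5)=+1, (4|5)=+1; sign (−1)^0·+1^1·+1^-1 = +1.
(a,b)_2: α=3, β=2; u≡7, v≡1 (mod 8); ε(u)ε(v)=1·0, αω(v)=3·0, βω(u)=2·0; sum ≡ 0  ⇒  +1.
|Ram(-1330, 11305)| = 2, even; anisotropic at {7, 19}.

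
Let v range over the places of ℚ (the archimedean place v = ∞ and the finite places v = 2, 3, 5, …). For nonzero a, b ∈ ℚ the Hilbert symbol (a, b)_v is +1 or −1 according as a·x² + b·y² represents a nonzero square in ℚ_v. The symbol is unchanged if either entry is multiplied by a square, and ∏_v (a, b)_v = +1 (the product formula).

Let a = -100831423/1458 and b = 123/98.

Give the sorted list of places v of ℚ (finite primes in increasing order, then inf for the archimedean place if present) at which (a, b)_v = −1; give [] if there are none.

[2, 19]

Mod squares: a ≡ -119966, b ≡ 246. Check v ∈ {∞, 2, 3, 7, 11, 19, 41}.
v=3: a=3^-6·(≡1), b=3^1·(≡1) mod 3; (1|3)=+1, (1|3)=+1; (−1)^{-6·1·1}·(+1)^1·(+1)^-6 = +1.
v=11: a=11^1·(≡10), b=11^0·(≡9) mod 11; (10|11)=-1, (9|11)=+1; (−1)^{1·0·5}·(-1)^0·(+1)^1 = +1.
v=7: a=7^1·(≡3), b=7^-2·(≡2) mod 7; (3|7)=-1, (2|7)=+1; (−1)^{1·-2·3}·(-1)^-2·(+1)^1 = +1.
v=41: a=41^3·(≡38), b=41^1·(≡13) mod 41; (38|41)=-1, (13|41)=-1; (−1)^{3·1·20}·(-1)^1·(-1)^3 = +1.
v=∞: -119966 < 0 and 246 > 0  ⇒  (a,b)_∞ = +1.
v=19: a=19^1·(≡13), b=19^0·(≡3) mod 19; (13|19)=-1, (3|19)=-1; (−1)^{1·0·9}·(-1)^0·(-1)^1 = -1.
v=2: v_2(a)=-1, v_2(b)=-1; units ≡ 1, 3 (mod 8); ε·ε+αω+βω = 0·1+-1·1+-1·0 ≡ 1  ⇒  (a,b)_2 = -1.
Ram(-119966, 246) = {2, 19}; no ℚ_2-point on the conic.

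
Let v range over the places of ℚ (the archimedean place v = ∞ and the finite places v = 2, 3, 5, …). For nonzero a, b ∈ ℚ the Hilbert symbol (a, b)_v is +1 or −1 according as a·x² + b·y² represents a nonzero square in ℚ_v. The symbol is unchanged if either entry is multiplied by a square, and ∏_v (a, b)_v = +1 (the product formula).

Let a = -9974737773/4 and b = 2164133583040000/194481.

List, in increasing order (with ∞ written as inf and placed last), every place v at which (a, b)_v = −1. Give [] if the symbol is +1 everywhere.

Mod squares: a ≡ -253, b ≡ 286. Check v ∈ {∞, 2, 3, 5, 7, 11, 13, 23}.
v=2: v_2(a)=-2, v_2(b)=9; units ≡ 3, 7 (mod 8); ε·ε+αω+βω = 1·1+-2·0+9·1 ≡ 0  ⇒  (a,b)_2 = +1.
v=23: a=23^3·(≡4), b=23^4·(≡14) mod 23; (4|23)=+1, (14|23)=-1; (−1)^{3·4·11}·(+1)^4·(-1)^3 = -1.
v=11: a=11^1·(≡10), b=11^1·(≡3) mod 11; (10|11)=-1, (3|11)=+1; (−1)^{1·1·5}·(-1)^1·(+1)^1 = +1.
v=3: a=3^2·(≡2), b=3^-4·(≡1) mod 3; (2|3)=-1, (1|3)=+1; (−1)^{2·-4·1}·(-1)^-4·(+1)^2 = +1.
v=7: a=7^2·(≡5), b=7^-4·(≡3) mod 7; (5|7)=-1, (3|7)=-1; (−1)^{2·-4·3}·(-1)^-4·(-1)^2 = +1.
v=5: a=5^0·(≡3), b=5^4·(≡4) mod 5; (3|5)=-1, (4|5)=+1; (−1)^{0·4·2}·(-1)^4·(+1)^0 = +1.
v=∞: -253 < 0 and 286 > 0  ⇒  (a,b)_∞ = +1.
v=13: a=13^2·(≡7), b=13^3·(≡9) mod 13; (7|13)=-1, (9|13)=+1; (−1)^{2·3·6}·(-1)^3·(+1)^2 = -1.
|Ram(-253, 286)| = 2, even; anisotropic at {13, 23}.

[13, 23]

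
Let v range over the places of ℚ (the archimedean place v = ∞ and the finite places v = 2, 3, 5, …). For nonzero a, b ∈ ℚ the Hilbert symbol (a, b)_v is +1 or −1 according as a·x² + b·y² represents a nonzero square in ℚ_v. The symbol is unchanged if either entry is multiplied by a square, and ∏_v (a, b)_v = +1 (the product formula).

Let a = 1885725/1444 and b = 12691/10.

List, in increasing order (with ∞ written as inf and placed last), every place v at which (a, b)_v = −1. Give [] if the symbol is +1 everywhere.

Mod squares: a ≡ 29, b ≡ 2590. Check v ∈ {∞, 2, 3, 5, 7, 17, 19, 29, 37}.
v=29: a=29^1·(≡23), b=29^0·(≡25) mod 29; (23|29)=+1, (25|29)=+1; (−1)^{1·0·14}·(+1)^0·(+1)^1 = +1.
v=37: a=37^0·(≡20), b=37^1·(≡1) mod 37; (20|37)=-1, (1|37)=+1; (−1)^{0·1·18}·(-1)^1·(+1)^0 = -1.
v=19: a=19^-2·(≡8), b=19^0·(≡17) mod 19; (8|19)=-1, (17|19)=+1; (−1)^{-2·0·9}·(-1)^0·(+1)^-2 = +1.
v=3: a=3^2·(≡2), b=3^0·(≡1) mod 3; (2|3)=-1, (1|3)=+1; (−1)^{2·0·1}·(-1)^0·(+1)^2 = +1.
v=17: a=17^2·(≡3), b=17^0·(≡6) mod 17; (3|17)=-1, (6|17)=-1; (−1)^{2·0·8}·(-1)^0·(-1)^2 = +1.
v=2: v_2(a)=-2, v_2(b)=-1; units ≡ 5, 7 (mod 8); ε·ε+αω+βω = 0·1+-2·0+-1·1 ≡ 1  ⇒  (a,b)_2 = -1.
v=∞: 29 > 0 and 2590 > 0  ⇒  (a,b)_∞ = +1.
v=7: a=7^0·(≡1), b=7^3·(≡3) mod 7; (1|7)=+1, (3|7)=-1; (−1)^{0·3·3}·(+1)^3·(-1)^0 = +1.
v=5: a=5^2·(≡1), b=5^-1·(≡3) mod 5; (1|5)=+1, (3|5)=-1; (−1)^{2·-1·2}·(+1)^-1·(-1)^2 = +1.
Ram(29, 2590) = {2, 37}; no ℚ_2-point on the conic.

[2, 37]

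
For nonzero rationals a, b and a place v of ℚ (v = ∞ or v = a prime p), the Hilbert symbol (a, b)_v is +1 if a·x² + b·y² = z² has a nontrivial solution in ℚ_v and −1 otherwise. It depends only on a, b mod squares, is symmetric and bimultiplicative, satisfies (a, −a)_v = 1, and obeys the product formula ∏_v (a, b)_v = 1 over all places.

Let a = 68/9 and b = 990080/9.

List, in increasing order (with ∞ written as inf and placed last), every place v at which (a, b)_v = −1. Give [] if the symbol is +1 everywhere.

(a, b) ≡ (17, 15470) mod (ℚ^×)²; places V = {2, 3, 5, 7, 13, 17, ∞}.
(a,b)_7: α=0, u≡6; β=1, v≡6 (mod 7); (6|7)=-1, (6|7)=-1; sign (−1)^0·-1^1·-1^0 = -1.
(a,b)_∞: sgn(17)=+, sgn(15470)=+, so +1.
(a,b)_5: α=0, u≡2; β=1, v≡4 (mod 5); (2|5)=-1, (4|5)=+1; sign (−1)^0·-1^1·+1^0 = -1.
(a,b)_17: α=1, u≡8; β=1, v≡13 (mod 17); (8|17)=+1, (13|17)=+1; sign (−1)^0·+1^1·+1^1 = +1.
(a,b)_3: α=-2, u≡2; β=-2, v≡2 (mod 3); (2|3)=-1, (2|3)=-1; sign (−1)^0·-1^-2·-1^-2 = +1.
(a,b)_13: α=0, u≡9; β=1, v≡5 (mod 13); (9|13)=+1, (5|13)=-1; sign (−1)^0·+1^1·-1^0 = +1.
(a,b)_2: α=2, β=7; u≡1, v≡7 (mod 8); ε(u)ε(v)=0·1, αω(v)=2·0, βω(u)=7·0; sum ≡ 0  ⇒  +1.
Ram(17, 15470) = {5, 7}; no ℚ_5-point on the conic.

[5, 7]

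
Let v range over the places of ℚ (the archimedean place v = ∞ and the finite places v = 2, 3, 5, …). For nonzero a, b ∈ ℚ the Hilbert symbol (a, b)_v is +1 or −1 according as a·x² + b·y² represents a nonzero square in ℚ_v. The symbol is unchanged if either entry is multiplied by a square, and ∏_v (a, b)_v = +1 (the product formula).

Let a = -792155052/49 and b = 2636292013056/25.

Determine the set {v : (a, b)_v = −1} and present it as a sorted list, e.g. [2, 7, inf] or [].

[13, 37]

(a, b) ≡ (-14467, 188071) mod (ℚ^×)²; places V = {2, 3, 5, 7, 13, 17, 23, 37, ∞}.
(a,b)_∞: sgn(-14467)=−, sgn(188071)=+, so +1.
(a,b)_17: α=1, u≡8; β=1, v≡9 (mod 17); (8|17)=+1, (9|17)=+1; sign (−1)^0·+1^1·+1^1 = +1.
(a,b)_3: α=4, u≡2; β=4, v≡1 (mod 3); (2|3)=-1, (1|3)=+1; sign (−1)^0·-1^4·+1^4 = +1.
(a,b)_13: α=2, u≡5; β=3, v≡8 (mod 13); (5|13)=-1, (8|13)=-1; sign (−1)^0·-1^3·-1^2 = -1.
(a,b)_37: α=1, u≡7; β=1, v≡23 (mod 37); (7|37)=+1, (23|37)=-1; sign (−1)^0·+1^1·-1^1 = -1.
(a,b)_23: α=1, u≡11; β=1, v≡12 (mod 23); (11|23)=-1, (12|23)=+1; sign (−1)^1·-1^1·+1^1 = +1.
(a,b)_7: α=-2, u≡4; β=0, v≡4 (mod 7); (4|7)=+1, (4|7)=+1; sign (−1)^0·+1^0·+1^-2 = +1.
(a,b)_5: α=0, u≡2; β=-2, v≡1 (mod 5); (2|5)=-1, (1|5)=+1; sign (−1)^0·-1^-2·+1^0 = +1.
(a,b)_2: α=2, β=10; u≡5, v≡7 (mod 8); ε(u)ε(v)=0·1, αω(v)=2·0, βω(u)=10·1; sum ≡ 0  ⇒  +1.
Ram(-14467, 188071) = {13, 37}; no ℚ_13-point on the conic.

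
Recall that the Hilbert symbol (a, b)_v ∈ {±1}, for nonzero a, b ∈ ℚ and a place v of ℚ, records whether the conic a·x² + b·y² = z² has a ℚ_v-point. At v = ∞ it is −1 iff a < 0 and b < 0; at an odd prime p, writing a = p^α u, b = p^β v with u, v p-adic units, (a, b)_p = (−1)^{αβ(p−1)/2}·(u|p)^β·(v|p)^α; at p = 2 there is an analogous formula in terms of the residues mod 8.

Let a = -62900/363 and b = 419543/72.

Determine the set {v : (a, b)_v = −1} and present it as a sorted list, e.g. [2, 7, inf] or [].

Mod squares: a ≡ -1887, b ≡ 839086. Check v ∈ {∞, 2, 3, 5, 11, 17, 23, 29, 37}.
v=37: a=37^1·(≡5), b=37^1·(≡10) mod 37; (5|37)=-1, (10|37)=+1; (−1)^{1·1·18}·(-1)^1·(+1)^1 = -1.
v=23: a=23^0·(≡22), b=23^1·(≡16) mod 23; (22|23)=-1, (16|23)=+1; (−1)^{0·1·11}·(-1)^1·(+1)^0 = -1.
v=∞: -1887 < 0 and 839086 > 0  ⇒  (a,b)_∞ = +1.
v=5: a=5^2·(≡3), b=5^0·(≡4) mod 5; (3|5)=-1, (4|5)=+1; (−1)^{2·0·2}·(-1)^0·(+1)^2 = +1.
v=3: a=3^-1·(≡1), b=3^-2·(≡1) mod 3; (1|3)=+1, (1|3)=+1; (−1)^{-1·-2·1}·(+1)^-2·(+1)^-1 = +1.
v=11: a=11^-2·(≡3), b=11^0·(≡6) mod 11; (3|11)=+1, (6|11)=-1; (−1)^{-2·0·5}·(+1)^0·(-1)^-2 = +1.
v=17: a=17^1·(≡1), b=17^1·(≡3) mod 17; (1|17)=+1, (3|17)=-1; (−1)^{1·1·8}·(+1)^1·(-1)^1 = -1.
v=2: v_2(a)=2, v_2(b)=-3; units ≡ 1, 7 (mod 8); ε·ε+αω+βω = 0·1+2·0+-3·0 ≡ 0  ⇒  (a,b)_2 = +1.
v=29: a=29^0·(≡2), b=29^1·(≡8) mod 29; (2|29)=-1, (8|29)=-1; (−1)^{0·1·14}·(-1)^1·(-1)^0 = -1.
(-1887, 839086 / ℚ) ramifies at {17, 23, 29, 37}: a division algebra.

[17, 23, 29, 37]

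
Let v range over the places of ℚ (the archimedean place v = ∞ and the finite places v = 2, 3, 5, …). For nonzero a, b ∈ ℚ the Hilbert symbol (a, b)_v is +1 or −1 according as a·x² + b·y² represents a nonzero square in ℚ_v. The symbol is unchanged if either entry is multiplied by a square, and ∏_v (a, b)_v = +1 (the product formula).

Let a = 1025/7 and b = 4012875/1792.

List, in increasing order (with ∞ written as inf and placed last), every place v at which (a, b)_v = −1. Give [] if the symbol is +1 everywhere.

[3, 5, 7, 29]

Mod squares: a ≡ 287, b ≡ 124845. Check v ∈ {∞, 2, 3, 5, 7, 29, 41}.
v=2: v_2(a)=0, v_2(b)=-8; units ≡ 7, 5 (mod 8); ε·ε+αω+βω = 1·0+0·1+-8·0 ≡ 0  ⇒  (a,b)_2 = +1.
v=3: a=3^0·(≡2), b=3^3·(≡2) mod 3; (2|3)=-1, (2|3)=-1; (−1)^{0·3·1}·(-1)^3·(-1)^0 = -1.
v=7: a=7^-1·(≡3), b=7^-1·(≡5) mod 7; (3|7)=-1, (5|7)=-1; (−1)^{-1·-1·3}·(-1)^-1·(-1)^-1 = -1.
v=∞: 287 > 0 and 124845 > 0  ⇒  (a,b)_∞ = +1.
v=5: a=5^2·(≡3), b=5^3·(≡4) mod 5; (3|5)=-1, (4|5)=+1; (−1)^{2·3·2}·(-1)^3·(+1)^2 = -1.
v=41: a=41^1·(≡27), b=41^1·(≡13) mod 41; (27|41)=-1, (13|41)=-1; (−1)^{1·1·20}·(-1)^1·(-1)^1 = +1.
v=29: a=29^0·(≡18), b=29^1·(≡7) mod 29; (18|29)=-1, (7|29)=+1; (−1)^{0·1·14}·(-1)^1·(+1)^0 = -1.
(287, 124845 / ℚ) ramifies at {3, 5, 7, 29}: a division algebra.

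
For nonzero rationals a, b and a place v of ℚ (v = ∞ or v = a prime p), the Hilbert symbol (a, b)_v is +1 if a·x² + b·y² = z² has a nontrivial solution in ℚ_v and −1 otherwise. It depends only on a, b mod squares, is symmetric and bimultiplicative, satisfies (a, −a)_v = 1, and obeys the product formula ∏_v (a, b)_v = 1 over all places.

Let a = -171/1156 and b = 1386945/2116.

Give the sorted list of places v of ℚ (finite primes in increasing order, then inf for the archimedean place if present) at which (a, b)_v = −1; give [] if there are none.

[19, 37]

(a, b) ≡ (-19, 3145) mod (ℚ^×)²; places V = {2, 3, 5, 7, 17, 19, 23, 37, ∞}.
(a,b)_5: α=0, u≡4; β=1, v≡4 (mod 5); (4|5)=+1, (4|5)=+1; sign (−1)^0·+1^1·+1^0 = +1.
(a,b)_19: α=1, u≡3; β=0, v≡3 (mod 19); (3|19)=-1, (3|19)=-1; sign (−1)^0·-1^0·-1^1 = -1.
(a,b)_23: α=0, u≡6; β=-2, v≡17 (mod 23); (6|23)=+1, (17|23)=-1; sign (−1)^0·+1^-2·-1^0 = +1.
(a,b)_37: α=0, u≡18; β=1, v≡27 (mod 37); (18|37)=-1, (27|37)=+1; sign (−1)^0·-1^1·+1^0 = -1.
(a,b)_7: α=0, u≡4; β=2, v≡2 (mod 7); (4|7)=+1, (2|7)=+1; sign (−1)^0·+1^2·+1^0 = +1.
(a,b)_17: α=-2, u≡4; β=1, v≡13 (mod 17); (4|17)=+1, (13|17)=+1; sign (−1)^0·+1^1·+1^-2 = +1.
(a,b)_∞: sgn(-19)=−, sgn(3145)=+, so +1.
(a,b)_3: α=2, u≡2; β=2, v≡1 (mod 3); (2|3)=-1, (1|3)=+1; sign (−1)^0·-1^2·+1^2 = +1.
(a,b)_2: α=-2, β=-2; u≡5, v≡1 (mod 8); ε(u)ε(v)=0·0, αω(v)=-2·0, βω(u)=-2·1; sum ≡ 0  ⇒  +1.
Ram(-19, 3145) = {19, 37}; no ℚ_19-point on the conic.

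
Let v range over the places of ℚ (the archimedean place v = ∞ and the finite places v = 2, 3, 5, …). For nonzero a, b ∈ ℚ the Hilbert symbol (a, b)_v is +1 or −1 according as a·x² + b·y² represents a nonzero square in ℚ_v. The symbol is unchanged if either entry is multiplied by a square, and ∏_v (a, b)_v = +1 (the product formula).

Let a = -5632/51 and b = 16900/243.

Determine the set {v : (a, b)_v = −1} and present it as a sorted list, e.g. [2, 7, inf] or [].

[3, 17]

Mod squares: a ≡ -1122, b ≡ 3. Check v ∈ {∞, 2, 3, 5, 11, 13, 17}.
v=17: a=17^-1·(≡4), b=17^0·(≡14) mod 17; (4|17)=+1, (14|17)=-1; (−1)^{-1·0·8}·(+1)^0·(-1)^-1 = -1.
v=∞: -1122 < 0 and 3 > 0  ⇒  (a,b)_∞ = +1.
v=2: v_2(a)=9, v_2(b)=2; units ≡ 7, 3 (mod 8); ε·ε+αω+βω = 1·1+9·1+2·0 ≡ 0  ⇒  (a,b)_2 = +1.
v=5: a=5^0·(≡3), b=5^2·(≡2) mod 5; (3|5)=-1, (2|5)=-1; (−1)^{0·2·2}·(-1)^2·(-1)^0 = +1.
v=11: a=11^1·(≡7), b=11^0·(≡4) mod 11; (7|11)=-1, (4|11)=+1; (−1)^{1·0·5}·(-1)^0·(+1)^1 = +1.
v=13: a=13^0·(≡3), b=13^2·(≡1) mod 13; (3|13)=+1, (1|13)=+1; (−1)^{0·2·6}·(+1)^2·(+1)^0 = +1.
v=3: a=3^-1·(≡1), b=3^-5·(≡1) mod 3; (1|3)=+1, (1|3)=+1; (−1)^{-1·-5·1}·(+1)^-5·(+1)^-1 = -1.
|Ram(-1122, 3)| = 2, even; anisotropic at {3, 17}.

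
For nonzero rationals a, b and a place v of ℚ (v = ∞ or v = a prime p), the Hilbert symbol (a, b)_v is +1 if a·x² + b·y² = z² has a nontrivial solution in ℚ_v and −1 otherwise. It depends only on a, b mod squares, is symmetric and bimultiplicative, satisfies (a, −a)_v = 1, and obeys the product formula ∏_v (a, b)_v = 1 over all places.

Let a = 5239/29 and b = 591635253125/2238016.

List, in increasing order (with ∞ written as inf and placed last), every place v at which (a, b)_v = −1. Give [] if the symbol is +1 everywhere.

[7, 29, 41, 43]

(a, b) ≡ (899, 1789445) mod (ℚ^×)²; places V = {2, 5, 7, 11, 13, 17, 23, 29, 31, 41, 43, ∞}.
(a,b)_5: α=0, u≡1; β=5, v≡1 (mod 5); (1|5)=+1, (1|5)=+1; sign (−1)^0·+1^5·+1^0 = +1.
(a,b)_43: α=0, u≡22; β=1, v≡5 (mod 43); (22|43)=-1, (5|43)=-1; sign (−1)^0·-1^1·-1^0 = -1.
(a,b)_11: α=0, u≡2; β=-2, v≡3 (mod 11); (2|11)=-1, (3|11)=+1; sign (−1)^0·-1^-2·+1^0 = +1.
(a,b)_23: α=0, u≡3; β=2, v≡19 (mod 23); (3|23)=+1, (19|23)=-1; sign (−1)^0·+1^2·-1^0 = +1.
(a,b)_13: α=2, u≡6; β=0, v≡7 (mod 13); (6|13)=-1, (7|13)=-1; sign (−1)^0·-1^0·-1^2 = +1.
(a,b)_31: α=1, u≡24; β=0, v≡5 (mod 31); (24|31)=-1, (5|31)=+1; sign (−1)^0·-1^0·+1^1 = +1.
(a,b)_∞: sgn(899)=+, sgn(1789445)=+, so +1.
(a,b)_41: α=0, u≡11; β=1, v≡2 (mod 41); (11|41)=-1, (2|41)=+1; sign (−1)^0·-1^1·+1^0 = -1.
(a,b)_29: α=-1, u≡19; β=1, v≡1 (mod 29); (19|29)=-1, (1|29)=+1; sign (−1)^0·-1^1·+1^-1 = -1.
(a,b)_2: α=0, β=-6; u≡3, v≡5 (mod 8); ε(u)ε(v)=1·0, αω(v)=0·1, βω(u)=-6·1; sum ≡ 0  ⇒  +1.
(a,b)_17: α=0, u≡13; β=-2, v≡8 (mod 17); (13|17)=+1, (8|17)=+1; sign (−1)^0·+1^-2·+1^0 = +1.
(a,b)_7: α=0, u≡3; β=1, v≡4 (mod 7); (3|7)=-1, (4|7)=+1; sign (−1)^0·-1^1·+1^0 = -1.
Ram(899, 1789445) = {7, 29, 41, 43}; no ℚ_7-point on the conic.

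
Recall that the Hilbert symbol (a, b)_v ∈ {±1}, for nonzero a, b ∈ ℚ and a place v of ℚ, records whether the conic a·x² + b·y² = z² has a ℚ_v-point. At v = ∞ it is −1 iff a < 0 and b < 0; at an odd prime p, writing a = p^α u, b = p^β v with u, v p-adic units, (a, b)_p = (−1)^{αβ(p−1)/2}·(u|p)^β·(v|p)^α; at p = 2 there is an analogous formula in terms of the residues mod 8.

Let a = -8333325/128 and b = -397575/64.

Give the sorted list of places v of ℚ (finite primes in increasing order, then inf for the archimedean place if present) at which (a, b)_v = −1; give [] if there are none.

[3, inf]

Mod squares: a ≡ -74074, b ≡ -1767. Check v ∈ {∞, 2, 3, 5, 7, 11, 13, 19, 31, 37}.
v=13: a=13^1·(≡4), b=13^0·(≡9) mod 13; (4|13)=+1, (9|13)=+1; (−1)^{1·0·6}·(+1)^0·(+1)^1 = +1.
v=∞: -74074 < 0 and -1767 < 0  ⇒  (a,b)_∞ = -1.
v=5: a=5^2·(≡4), b=5^2·(≡3) mod 5; (4|5)=+1, (3|5)=-1; (−1)^{2·2·2}·(+1)^2·(-1)^2 = +1.
v=7: a=7^1·(≡4), b=7^0·(≡4) mod 7; (4|7)=+1, (4|7)=+1; (−1)^{1·0·3}·(+1)^0·(+1)^1 = +1.
v=3: a=3^2·(≡2), b=3^3·(≡2) mod 3; (2|3)=-1, (2|3)=-1; (−1)^{2·3·1}·(-1)^3·(-1)^2 = -1.
v=2: v_2(a)=-7, v_2(b)=-6; units ≡ 3, 1 (mod 8); ε·ε+αω+βω = 1·0+-7·0+-6·1 ≡ 0  ⇒  (a,b)_2 = +1.
v=11: a=11^1·(≡4), b=11^0·(≡1) mod 11; (4|11)=+1, (1|11)=+1; (−1)^{1·0·5}·(+1)^0·(+1)^1 = +1.
v=31: a=31^0·(≡16), b=31^1·(≡20) mod 31; (16|31)=+1, (20|31)=+1; (−1)^{0·1·15}·(+1)^1·(+1)^0 = +1.
v=19: a=19^0·(≡4), b=19^1·(≡10) mod 19; (4|19)=+1, (10|19)=-1; (−1)^{0·1·9}·(+1)^1·(-1)^0 = +1.
v=37: a=37^1·(≡4), b=37^0·(≡1) mod 37; (4|37)=+1, (1|37)=+1; (−1)^{1·0·18}·(+1)^0·(+1)^1 = +1.
Ram(-74074, -1767) = {3, ∞}; no ℚ_3-point on the conic.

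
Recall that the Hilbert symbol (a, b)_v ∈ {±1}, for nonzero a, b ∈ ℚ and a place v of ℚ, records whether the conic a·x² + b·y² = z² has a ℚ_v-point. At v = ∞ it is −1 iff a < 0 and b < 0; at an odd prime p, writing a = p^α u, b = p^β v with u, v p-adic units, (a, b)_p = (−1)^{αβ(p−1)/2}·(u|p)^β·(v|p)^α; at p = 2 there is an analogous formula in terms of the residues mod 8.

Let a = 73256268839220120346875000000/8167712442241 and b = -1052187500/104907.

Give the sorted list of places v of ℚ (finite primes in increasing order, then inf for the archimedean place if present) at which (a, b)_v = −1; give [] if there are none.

[2, 7, 13, 37]

Mod squares: a ≡ 959595, b ≡ -50505. Check v ∈ {∞, 2, 3, 5, 7, 11, 13, 17, 19, 23, 29, 31, 37}.
v=19: a=19^1·(≡10), b=19^0·(≡6) mod 19; (10|19)=-1, (6|19)=+1; (−1)^{1·0·9}·(-1)^0·(+1)^1 = +1.
v=17: a=17^-4·(≡1), b=17^-2·(≡16) mod 17; (1|17)=+1, (16|17)=+1; (−1)^{-4·-2·8}·(+1)^-2·(+1)^-4 = +1.
v=2: v_2(a)=6, v_2(b)=2; units ≡ 3, 7 (mod 8); ε·ε+αω+βω = 1·1+6·0+2·1 ≡ 1  ⇒  (a,b)_2 = -1.
v=11: a=11^-2·(≡7), b=11^-2·(≡6) mod 11; (7|11)=-1, (6|11)=-1; (−1)^{-2·-2·5}·(-1)^-2·(-1)^-2 = +1.
v=37: a=37^5·(≡6), b=37^1·(≡9) mod 37; (6|37)=-1, (9|37)=+1; (−1)^{5·1·18}·(-1)^1·(+1)^5 = -1.
v=∞: 959595 > 0 and -50505 < 0  ⇒  (a,b)_∞ = +1.
v=3: a=3^7·(≡2), b=3^-1·(≡1) mod 3; (2|3)=-1, (1|3)=+1; (−1)^{7·-1·1}·(-1)^-1·(+1)^7 = +1.
v=7: a=7^1·(≡4), b=7^1·(≡1) mod 7; (4|7)=+1, (1|7)=+1; (−1)^{1·1·3}·(+1)^1·(+1)^1 = -1.
v=29: a=29^-2·(≡11), b=29^0·(≡5) mod 29; (11|29)=-1, (5|29)=+1; (−1)^{-2·0·14}·(-1)^0·(+1)^-2 = +1.
v=31: a=31^-2·(≡24), b=31^0·(≡18) mod 31; (24|31)=-1, (18|31)=+1; (−1)^{-2·0·15}·(-1)^0·(+1)^-2 = +1.
v=13: a=13^3·(≡1), b=13^1·(≡11) mod 13; (1|13)=+1, (11|13)=-1; (−1)^{3·1·6}·(+1)^1·(-1)^3 = -1.
v=23: a=23^2·(≡2), b=23^0·(≡8) mod 23; (2|23)=+1, (8|23)=+1; (−1)^{2·0·11}·(+1)^0·(+1)^2 = +1.
v=5: a=5^11·(≡4), b=5^7·(≡1) mod 5; (4|5)=+1, (1|5)=+1; (−1)^{11·7·2}·(+1)^7·(+1)^11 = +1.
|Ram(959595, -50505)| = 4, even; anisotropic at {2, 7, 13, 37}.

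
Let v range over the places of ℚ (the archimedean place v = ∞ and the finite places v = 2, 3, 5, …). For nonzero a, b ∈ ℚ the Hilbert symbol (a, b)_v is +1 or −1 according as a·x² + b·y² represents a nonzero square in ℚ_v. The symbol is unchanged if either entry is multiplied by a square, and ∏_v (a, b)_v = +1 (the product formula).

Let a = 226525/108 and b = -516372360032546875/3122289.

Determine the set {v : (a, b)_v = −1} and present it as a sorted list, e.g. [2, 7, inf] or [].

[3, 11, 17, 23, 41, 43]

(a, b) ≡ (27183, -402523) mod (ℚ^×)²; places V = {2, 3, 5, 11, 13, 17, 19, 23, 31, 37, 41, 43, ∞}.
(a,b)_41: α=1, u≡28; β=2, v≡17 (mod 41); (28|41)=-1, (17|41)=-1; sign (−1)^0·-1^2·-1^1 = -1.
(a,b)_31: α=0, u≡15; β=-2, v≡24 (mod 31); (15|31)=-1, (24|31)=-1; sign (−1)^0·-1^-2·-1^0 = +1.
(a,b)_∞: sgn(27183)=+, sgn(-402523)=−, so +1.
(a,b)_11: α=0, u≡10; β=1, v≡3 (mod 11); (10|11)=-1, (3|11)=+1; sign (−1)^0·-1^1·+1^0 = -1.
(a,b)_23: α=0, u≡20; β=1, v≡1 (mod 23); (20|23)=-1, (1|23)=+1; sign (−1)^0·-1^1·+1^0 = -1.
(a,b)_3: α=-3, u≡1; β=-2, v≡2 (mod 3); (1|3)=+1, (2|3)=-1; sign (−1)^0·+1^-2·-1^-3 = -1.
(a,b)_5: α=2, u≡2; β=6, v≡3 (mod 5); (2|5)=-1, (3|5)=-1; sign (−1)^0·-1^6·-1^2 = +1.
(a,b)_43: α=0, u≡2; β=1, v≡23 (mod 43); (2|43)=-1, (23|43)=+1; sign (−1)^0·-1^1·+1^0 = -1.
(a,b)_2: α=-2, β=0; u≡7, v≡5 (mod 8); ε(u)ε(v)=1·0, αω(v)=-2·1, βω(u)=0·0; sum ≡ 0  ⇒  +1.
(a,b)_19: α=0, u≡2; β=-2, v≡1 (mod 19); (2|19)=-1, (1|19)=+1; sign (−1)^0·-1^-2·+1^0 = +1.
(a,b)_13: α=1, u≡11; β=2, v≡9 (mod 13); (11|13)=-1, (9|13)=+1; sign (−1)^0·-1^2·+1^1 = +1.
(a,b)_17: α=1, u≡8; β=2, v≡12 (mod 17); (8|17)=+1, (12|17)=-1; sign (−1)^0·+1^2·-1^1 = -1.
(a,b)_37: α=0, u≡21; β=1, v≡33 (mod 37); (21|37)=+1, (33|37)=+1; sign (−1)^0·+1^1·+1^0 = +1.
(27183, -402523 / ℚ) ramifies at {3, 11, 17, 23, 41, 43}: a division algebra.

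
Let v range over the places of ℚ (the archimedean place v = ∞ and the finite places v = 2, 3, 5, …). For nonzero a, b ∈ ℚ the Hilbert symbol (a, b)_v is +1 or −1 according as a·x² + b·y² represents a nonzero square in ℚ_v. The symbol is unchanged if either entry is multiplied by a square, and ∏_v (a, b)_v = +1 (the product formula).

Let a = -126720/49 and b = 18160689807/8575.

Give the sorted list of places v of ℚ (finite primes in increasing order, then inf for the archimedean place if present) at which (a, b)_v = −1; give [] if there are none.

(a, b) ≡ (-55, 1031849) mod (ℚ^×)²; places V = {2, 3, 5, 7, 11, 13, 17, 23, 29, ∞}.
(a,b)_7: α=-2, u≡1; β=-3, v≡2 (mod 7); (1|7)=+1, (2|7)=+1; sign (−1)^0·+1^-3·+1^-2 = +1.
(a,b)_17: α=0, u≡1; β=1, v≡10 (mod 17); (1|17)=+1, (10|17)=-1; sign (−1)^0·+1^1·-1^0 = +1.
(a,b)_29: α=0, u≡15; β=1, v≡21 (mod 29); (15|29)=-1, (21|29)=-1; sign (−1)^0·-1^1·-1^0 = -1.
(a,b)_∞: sgn(-55)=−, sgn(1031849)=+, so +1.
(a,b)_11: α=1, u≡6; β=0, v≡3 (mod 11); (6|11)=-1, (3|11)=+1; sign (−1)^0·-1^0·+1^1 = +1.
(a,b)_3: α=2, u≡2; β=6, v≡2 (mod 3); (2|3)=-1, (2|3)=-1; sign (−1)^0·-1^6·-1^2 = +1.
(a,b)_13: α=0, u≡3; β=3, v≡2 (mod 13); (3|13)=+1, (2|13)=-1; sign (−1)^0·+1^3·-1^0 = +1.
(a,b)_5: α=1, u≡4; β=-2, v≡4 (mod 5); (4|5)=+1, (4|5)=+1; sign (−1)^0·+1^-2·+1^1 = +1.
(a,b)_2: α=8, β=0; u≡1, v≡1 (mod 8); ε(u)ε(v)=0·0, αω(v)=8·0, βω(u)=0·0; sum ≡ 0  ⇒  +1.
(a,b)_23: α=0, u≡11; β=1, v≡3 (mod 23); (11|23)=-1, (3|23)=+1; sign (−1)^0·-1^1·+1^0 = -1.
|Ram(-55, 1031849)| = 2, even; anisotropic at {23, 29}.

[23, 29]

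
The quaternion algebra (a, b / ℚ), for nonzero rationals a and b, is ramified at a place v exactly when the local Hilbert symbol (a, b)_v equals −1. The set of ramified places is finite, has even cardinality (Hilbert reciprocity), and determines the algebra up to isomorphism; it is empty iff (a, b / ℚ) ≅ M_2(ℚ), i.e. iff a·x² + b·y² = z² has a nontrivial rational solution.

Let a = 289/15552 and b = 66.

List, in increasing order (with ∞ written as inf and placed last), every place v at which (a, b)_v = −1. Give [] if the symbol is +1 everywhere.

(a, b) ≡ (3, 66) mod (ℚ^×)²; places V = {2, 3, 11, 17, ∞}.
(a,b)_17: α=2, u≡11; β=0, v≡15 (mod 17); (11|17)=-1, (15|17)=+1; sign (−1)^0·-1^0·+1^2 = +1.
(a,b)_∞: sgn(3)=+, sgn(66)=+, so +1.
(a,b)_11: α=0, u≡4; β=1, v≡6 (mod 11); (4|11)=+1, (6|11)=-1; sign (−1)^0·+1^1·-1^0 = +1.
(a,b)_2: α=-6, β=1; u≡3, v≡1 (mod 8); ε(u)ε(v)=1·0, αω(v)=-6·0, βω(u)=1·1; sum ≡ 1  ⇒  -1.
(a,b)_3: α=-5, u≡1; β=1, v≡1 (mod 3); (1|3)=+1, (1|3)=+1; sign (−1)^1·+1^1·+1^-5 = -1.
|Ram(3, 66)| = 2, even; anisotropic at {2, 3}.

[2, 3]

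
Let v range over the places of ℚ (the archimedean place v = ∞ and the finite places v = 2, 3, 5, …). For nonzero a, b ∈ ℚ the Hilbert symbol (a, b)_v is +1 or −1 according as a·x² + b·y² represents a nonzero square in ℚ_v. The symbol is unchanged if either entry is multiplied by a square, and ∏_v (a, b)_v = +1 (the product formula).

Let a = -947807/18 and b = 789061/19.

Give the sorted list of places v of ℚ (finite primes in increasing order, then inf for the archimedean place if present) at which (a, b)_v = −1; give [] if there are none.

[7, 29]

(a, b) ≡ (-46, 88711) mod (ℚ^×)²; places V = {2, 3, 7, 13, 19, 23, 29, ∞}.
(a,b)_7: α=2, u≡3; β=1, v≡6 (mod 7); (3|7)=-1, (6|7)=-1; sign (−1)^0·-1^1·-1^2 = -1.
(a,b)_29: α=2, u≡26; β=1, v≡8 (mod 29); (26|29)=-1, (8|29)=-1; sign (−1)^0·-1^1·-1^2 = -1.
(a,b)_∞: sgn(-46)=−, sgn(88711)=+, so +1.
(a,b)_19: α=0, u≡11; β=-1, v≡10 (mod 19); (11|19)=+1, (10|19)=-1; sign (−1)^0·+1^-1·-1^0 = +1.
(a,b)_3: α=-2, u≡2; β=0, v≡1 (mod 3); (2|3)=-1, (1|3)=+1; sign (−1)^0·-1^0·+1^-2 = +1.
(a,b)_23: α=1, u≡17; β=1, v≡8 (mod 23); (17|23)=-1, (8|23)=+1; sign (−1)^1·-1^1·+1^1 = +1.
(a,b)_13: α=0, u≡2; β=2, v≡9 (mod 13); (2|13)=-1, (9|13)=+1; sign (−1)^0·-1^2·+1^0 = +1.
(a,b)_2: α=-1, β=0; u≡1, v≡7 (mod 8); ε(u)ε(v)=0·1, αω(v)=-1·0, βω(u)=0·0; sum ≡ 0  ⇒  +1.
Ram(-46, 88711) = {7, 29}; no ℚ_7-point on the conic.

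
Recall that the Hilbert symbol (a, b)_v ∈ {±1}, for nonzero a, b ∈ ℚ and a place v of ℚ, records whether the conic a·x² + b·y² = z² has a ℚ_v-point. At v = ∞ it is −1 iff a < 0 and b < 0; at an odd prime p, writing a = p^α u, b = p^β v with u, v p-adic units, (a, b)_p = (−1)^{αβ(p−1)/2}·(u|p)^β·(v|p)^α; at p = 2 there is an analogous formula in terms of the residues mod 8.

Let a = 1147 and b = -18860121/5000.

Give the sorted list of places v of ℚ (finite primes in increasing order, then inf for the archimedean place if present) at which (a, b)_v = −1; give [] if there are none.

[7, 31]

Mod squares: a ≡ 1147, b ≡ -465682. Check v ∈ {∞, 2, 3, 5, 7, 29, 31, 37}.
v=29: a=29^0·(≡16), b=29^1·(≡27) mod 29; (16|29)=+1, (27|29)=-1; (−1)^{0·1·14}·(+1)^1·(-1)^0 = +1.
v=31: a=31^1·(≡6), b=31^1·(≡12) mod 31; (6|31)=-1, (12|31)=-1; (−1)^{1·1·15}·(-1)^1·(-1)^1 = -1.
v=3: a=3^0·(≡1), b=3^4·(≡2) mod 3; (1|3)=+1, (2|3)=-1; (−1)^{0·4·1}·(+1)^4·(-1)^0 = +1.
v=7: a=7^0·(≡6), b=7^1·(≡2) mod 7; (6|7)=-1, (2|7)=+1; (−1)^{0·1·3}·(-1)^1·(+1)^0 = -1.
v=5: a=5^0·(≡2), b=5^-4·(≡3) mod 5; (2|5)=-1, (3|5)=-1; (−1)^{0·-4·2}·(-1)^-4·(-1)^0 = +1.
v=∞: 1147 > 0 and -465682 < 0  ⇒  (a,b)_∞ = +1.
v=2: v_2(a)=0, v_2(b)=-3; units ≡ 3, 7 (mod 8); ε·ε+αω+βω = 1·1+0·0+-3·1 ≡ 0  ⇒  (a,b)_2 = +1.
v=37: a=37^1·(≡31), b=37^1·(≡18) mod 37; (31|37)=-1, (18|37)=-1; (−1)^{1·1·18}·(-1)^1·(-1)^1 = +1.
|Ram(1147, -465682)| = 2, even; anisotropic at {7, 31}.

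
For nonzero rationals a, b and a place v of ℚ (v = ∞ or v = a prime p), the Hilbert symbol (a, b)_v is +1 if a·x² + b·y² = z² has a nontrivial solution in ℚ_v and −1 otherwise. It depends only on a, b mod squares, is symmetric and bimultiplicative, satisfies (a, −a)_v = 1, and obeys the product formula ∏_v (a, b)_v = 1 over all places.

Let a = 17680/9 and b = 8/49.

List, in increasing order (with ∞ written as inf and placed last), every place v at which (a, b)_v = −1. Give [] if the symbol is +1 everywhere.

(a, b) ≡ (1105, 2) mod (ℚ^×)²; places V = {2, 3, 5, 7, 13, 17, ∞}.
(a,b)_2: α=4, β=3; u≡1, v≡1 (mod 8); ε(u)ε(v)=0·0, αω(v)=4·0, βω(u)=3·0; sum ≡ 0  ⇒  +1.
(a,b)_3: α=-2, u≡1; β=0, v≡2 (mod 3); (1|3)=+1, (2|3)=-1; sign (−1)^0·+1^0·-1^-2 = +1.
(a,b)_∞: sgn(1105)=+, sgn(2)=+, so +1.
(a,b)_13: α=1, u≡11; β=0, v≡6 (mod 13); (11|13)=-1, (6|13)=-1; sign (−1)^0·-1^0·-1^1 = -1.
(a,b)_5: α=1, u≡4; β=0, v≡2 (mod 5); (4|5)=+1, (2|5)=-1; sign (−1)^0·+1^0·-1^1 = -1.
(a,b)_17: α=1, u≡6; β=0, v≡13 (mod 17); (6|17)=-1, (13|17)=+1; sign (−1)^0·-1^0·+1^1 = +1.
(a,b)_7: α=0, u≡6; β=-2, v≡1 (mod 7); (6|7)=-1, (1|7)=+1; sign (−1)^0·-1^-2·+1^0 = +1.
|Ram(1105, 2)| = 2, even; anisotropic at {5, 13}.

[5, 13]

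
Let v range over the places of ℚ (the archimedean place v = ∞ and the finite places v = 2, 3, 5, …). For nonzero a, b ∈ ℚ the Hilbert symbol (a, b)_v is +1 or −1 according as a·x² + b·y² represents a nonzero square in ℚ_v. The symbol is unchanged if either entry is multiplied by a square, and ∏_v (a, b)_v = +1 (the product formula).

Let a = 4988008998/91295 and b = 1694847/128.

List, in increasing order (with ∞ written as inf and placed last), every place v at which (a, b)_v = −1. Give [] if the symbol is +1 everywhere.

Mod squares: a ≡ 9690, b ≡ 28014. Check v ∈ {∞, 2, 3, 5, 7, 11, 17, 19, 23, 29, 31, 37}.
v=7: a=7^2·(≡2), b=7^1·(≡6) mod 7; (2|7)=+1, (6|7)=-1; (−1)^{2·1·3}·(+1)^1·(-1)^2 = +1.
v=2: v_2(a)=1, v_2(b)=-7; units ≡ 5, 7 (mod 8); ε·ε+αω+βω = 0·1+1·0+-7·1 ≡ 1  ⇒  (a,b)_2 = -1.
v=19: a=19^-1·(≡6), b=19^0·(≡2) mod 19; (6|19)=+1, (2|19)=-1; (−1)^{-1·0·9}·(+1)^0·(-1)^-1 = -1.
v=23: a=23^0·(≡7), b=23^1·(≡21) mod 23; (7|23)=-1, (21|23)=-1; (−1)^{0·1·11}·(-1)^1·(-1)^0 = -1.
v=17: a=17^1·(≡16), b=17^0·(≡13) mod 17; (16|17)=+1, (13|17)=+1; (−1)^{1·0·8}·(+1)^0·(+1)^1 = +1.
v=29: a=29^0·(≡22), b=29^1·(≡20) mod 29; (22|29)=+1, (20|29)=+1; (−1)^{0·1·14}·(+1)^1·(+1)^0 = +1.
v=∞: 9690 > 0 and 28014 > 0  ⇒  (a,b)_∞ = +1.
v=11: a=11^0·(≡10), b=11^2·(≡10) mod 11; (10|11)=-1, (10|11)=-1; (−1)^{0·2·5}·(-1)^2·(-1)^0 = +1.
v=3: a=3^7·(≡2), b=3^1·(≡2) mod 3; (2|3)=-1, (2|3)=-1; (−1)^{7·1·1}·(-1)^1·(-1)^7 = -1.
v=5: a=5^-1·(≡2), b=5^0·(≡4) mod 5; (2|5)=-1, (4|5)=+1; (−1)^{-1·0·2}·(-1)^0·(+1)^-1 = +1.
v=37: a=37^2·(≡28), b=37^0·(≡8) mod 37; (28|37)=+1, (8|37)=-1; (−1)^{2·0·18}·(+1)^0·(-1)^2 = +1.
v=31: a=31^-2·(≡1), b=31^0·(≡27) mod 31; (1|31)=+1, (27|31)=-1; (−1)^{-2·0·15}·(+1)^0·(-1)^-2 = +1.
Ram(9690, 28014) = {2, 3, 19, 23}; no ℚ_2-point on the conic.

[2, 3, 19, 23]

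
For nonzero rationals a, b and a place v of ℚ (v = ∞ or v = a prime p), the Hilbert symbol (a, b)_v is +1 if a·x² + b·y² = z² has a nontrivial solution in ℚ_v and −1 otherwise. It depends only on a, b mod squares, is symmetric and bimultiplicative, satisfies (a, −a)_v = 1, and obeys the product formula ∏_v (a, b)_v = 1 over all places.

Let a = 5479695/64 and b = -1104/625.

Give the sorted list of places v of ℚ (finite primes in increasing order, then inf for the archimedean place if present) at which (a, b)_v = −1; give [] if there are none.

[2, 3, 23, 29]

Mod squares: a ≡ 608855, b ≡ -69. Check v ∈ {∞, 2, 3, 5, 13, 17, 19, 23, 29}.
v=19: a=19^1·(≡6), b=19^0·(≡1) mod 19; (6|19)=+1, (1|19)=+1; (−1)^{1·0·9}·(+1)^0·(+1)^1 = +1.
v=23: a=23^0·(≡11), b=23^1·(≡11) mod 23; (11|23)=-1, (11|23)=-1; (−1)^{0·1·11}·(-1)^1·(-1)^0 = -1.
v=29: a=29^1·(≡13), b=29^0·(≡18) mod 29; (13|29)=+1, (18|29)=-1; (−1)^{1·0·14}·(+1)^0·(-1)^1 = -1.
v=2: v_2(a)=-6, v_2(b)=4; units ≡ 7, 3 (mod 8); ε·ε+αω+βω = 1·1+-6·1+4·0 ≡ 1  ⇒  (a,b)_2 = -1.
v=3: a=3^2·(≡2), b=3^1·(≡1) mod 3; (2|3)=-1, (1|3)=+1; (−1)^{2·1·1}·(-1)^1·(+1)^2 = -1.
v=5: a=5^1·(≡1), b=5^-4·(≡1) mod 5; (1|5)=+1, (1|5)=+1; (−1)^{1·-4·2}·(+1)^-4·(+1)^1 = +1.
v=∞: 608855 > 0 and -69 < 0  ⇒  (a,b)_∞ = +1.
v=13: a=13^1·(≡10), b=13^0·(≡1) mod 13; (10|13)=+1, (1|13)=+1; (−1)^{1·0·6}·(+1)^0·(+1)^1 = +1.
v=17: a=17^1·(≡9), b=17^0·(≡4) mod 17; (9|17)=+1, (4|17)=+1; (−1)^{1·0·8}·(+1)^0·(+1)^1 = +1.
Ram(608855, -69) = {2, 3, 23, 29}; no ℚ_2-point on the conic.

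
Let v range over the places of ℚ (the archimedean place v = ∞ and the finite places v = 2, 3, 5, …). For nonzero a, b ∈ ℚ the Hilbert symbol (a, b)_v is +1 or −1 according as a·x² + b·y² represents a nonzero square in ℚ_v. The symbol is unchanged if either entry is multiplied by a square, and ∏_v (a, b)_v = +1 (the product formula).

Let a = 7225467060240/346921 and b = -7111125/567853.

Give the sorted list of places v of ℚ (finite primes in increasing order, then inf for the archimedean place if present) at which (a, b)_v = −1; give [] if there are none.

[3, 11, 37, 43]

(a, b) ≡ (32989385, -8385) mod (ℚ^×)²; places V = {2, 3, 5, 7, 11, 13, 19, 29, 31, 37, 43, ∞}.
(a,b)_3: α=4, u≡2; β=3, v≡1 (mod 3); (2|3)=-1, (1|3)=+1; sign (−1)^0·-1^3·+1^4 = -1.
(a,b)_43: α=1, u≡20; β=1, v≡8 (mod 43); (20|43)=-1, (8|43)=-1; sign (−1)^1·-1^1·-1^1 = -1.
(a,b)_2: α=4, β=0; u≡1, v≡7 (mod 8); ε(u)ε(v)=0·1, αω(v)=4·0, βω(u)=0·0; sum ≡ 0  ⇒  +1.
(a,b)_13: α=3, u≡5; β=-1, v≡5 (mod 13); (5|13)=-1, (5|13)=-1; sign (−1)^0·-1^-1·-1^3 = +1.
(a,b)_∞: sgn(32989385)=+, sgn(-8385)=−, so +1.
(a,b)_37: α=1, u≡25; β=0, v≡17 (mod 37); (25|37)=+1, (17|37)=-1; sign (−1)^0·+1^0·-1^1 = -1.
(a,b)_7: α=0, u≡2; β=2, v≡1 (mod 7); (2|7)=+1, (1|7)=+1; sign (−1)^0·+1^2·+1^0 = +1.
(a,b)_19: α=-2, u≡8; β=-2, v≡13 (mod 19); (8|19)=-1, (13|19)=-1; sign (−1)^0·-1^-2·-1^-2 = +1.
(a,b)_11: α=1, u≡6; β=-2, v≡8 (mod 11); (6|11)=-1, (8|11)=-1; sign (−1)^0·-1^-2·-1^1 = -1.
(a,b)_5: α=1, u≡3; β=3, v≡2 (mod 5); (3|5)=-1, (2|5)=-1; sign (−1)^0·-1^3·-1^1 = +1.
(a,b)_31: α=-2, u≡13; β=0, v≡7 (mod 31); (13|31)=-1, (7|31)=+1; sign (−1)^0·-1^0·+1^-2 = +1.
(a,b)_29: α=1, u≡19; β=0, v≡13 (mod 29); (19|29)=-1, (13|29)=+1; sign (−1)^0·-1^0·+1^1 = +1.
Ram(32989385, -8385) = {3, 11, 37, 43}; no ℚ_3-point on the conic.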